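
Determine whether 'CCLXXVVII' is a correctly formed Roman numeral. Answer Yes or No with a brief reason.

'CCLXXVVII': V should not appear more than once

No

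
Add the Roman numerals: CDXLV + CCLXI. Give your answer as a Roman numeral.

CDXLV = 445
CCLXI = 261
445 + 261 = 706

DCCVI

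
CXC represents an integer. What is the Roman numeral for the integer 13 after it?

CXC = 190
190 + 13 = 203

CCIII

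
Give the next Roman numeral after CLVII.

CLVII = 157; next is 158

CLVIII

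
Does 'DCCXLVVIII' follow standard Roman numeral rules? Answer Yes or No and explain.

'DCCXLVVIII': V should not appear more than once

No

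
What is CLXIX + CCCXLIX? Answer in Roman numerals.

CLXIX = 169
CCCXLIX = 349
169 + 349 = 518

DXVIII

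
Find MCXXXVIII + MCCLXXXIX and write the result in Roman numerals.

MCXXXVIII = 1138
MCCLXXXIX = 1289
1138 + 1289 = 2427

MMCDXXVII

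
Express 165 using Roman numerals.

Convert 165 to Roman numerals:
  165 contains 1×100 (C)
  65 contains 1×50 (L)
  15 contains 1×10 (X)
  5 contains 1×5 (V)

CLXV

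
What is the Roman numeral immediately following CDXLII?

CDXLII = 442; next is 443

CDXLIII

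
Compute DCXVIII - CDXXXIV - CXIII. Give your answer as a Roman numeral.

DCXVIII = 618, CDXXXIV = 434, CXIII = 113
618 - 434 = 184
184 - 113 = 71

LXXI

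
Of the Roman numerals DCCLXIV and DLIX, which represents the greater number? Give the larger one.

DCCLXIV = 764
DLIX = 559
764 is larger

DCCLXIV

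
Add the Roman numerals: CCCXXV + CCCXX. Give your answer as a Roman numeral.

CCCXXV = 325
CCCXX = 320
325 + 320 = 645

DCXLV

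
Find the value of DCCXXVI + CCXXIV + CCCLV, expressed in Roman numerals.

DCCXXVI = 726, CCXXIV = 224, CCCLV = 355
726 + 224 = 950
950 + 355 = 1305

MCCCV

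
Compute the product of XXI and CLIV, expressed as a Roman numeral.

XXI = 21
CLIV = 154
21 × 154 = 3234

MMMCCXXXIV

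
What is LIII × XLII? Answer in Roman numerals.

LIII = 53
XLII = 42
53 × 42 = 2226

MMCCXXVI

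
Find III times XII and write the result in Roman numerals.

III = 3
XII = 12
3 × 12 = 36

XXXVI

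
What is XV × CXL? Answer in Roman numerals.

XV = 15
CXL = 140
15 × 140 = 2100

MMC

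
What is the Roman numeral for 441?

Convert 441 to Roman numerals:
  441 contains 1×400 (CD)
  41 contains 1×40 (XL)
  1 contains 1×1 (I)

CDXLI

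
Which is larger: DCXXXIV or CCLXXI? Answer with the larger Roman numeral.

DCXXXIV = 634
CCLXXI = 271
634 is larger

DCXXXIV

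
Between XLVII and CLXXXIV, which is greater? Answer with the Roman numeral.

XLVII = 47
CLXXXIV = 184
184 is larger

CLXXXIV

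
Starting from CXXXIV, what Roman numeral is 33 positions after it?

CXXXIV = 134
134 + 33 = 167

CLXVII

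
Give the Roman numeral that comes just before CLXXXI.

CLXXXI = 181, so the previous integer is 181 - 1 = 180

CLXXX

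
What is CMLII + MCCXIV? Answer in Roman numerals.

CMLII = 952
MCCXIV = 1214
952 + 1214 = 2166

MMCLXVI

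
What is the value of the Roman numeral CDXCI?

CDXCI: CD=400, XC=90, I=1
400 + 90 + 1 = 491

491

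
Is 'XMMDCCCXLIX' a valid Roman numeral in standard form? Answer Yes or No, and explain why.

'XMMDCCCXLIX': Invalid subtractive combination: XM

No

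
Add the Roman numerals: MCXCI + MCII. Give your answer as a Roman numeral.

MCXCI = 1191
MCII = 1102
1191 + 1102 = 2293

MMCCXCIII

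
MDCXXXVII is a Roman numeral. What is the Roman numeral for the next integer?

MDCXXXVII = 1637; next is 1638

MDCXXXVIII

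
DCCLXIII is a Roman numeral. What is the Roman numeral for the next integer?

DCCLXIII = 763; next is 764

DCCLXIV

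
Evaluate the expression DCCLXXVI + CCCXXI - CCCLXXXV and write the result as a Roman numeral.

DCCLXXVI = 776, CCCXXI = 321, CCCLXXXV = 385
776 + 321 = 1097
1097 - 385 = 712

DCCXII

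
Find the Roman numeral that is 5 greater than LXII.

LXII = 62
62 + 5 = 67

LXVII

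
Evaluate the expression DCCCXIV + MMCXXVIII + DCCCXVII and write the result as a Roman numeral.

DCCCXIV = 814, MMCXXVIII = 2128, DCCCXVII = 817
814 + 2128 = 2942
2942 + 817 = 3759

MMMDCCLIX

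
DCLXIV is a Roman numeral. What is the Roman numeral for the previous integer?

DCLXIV = 664, so the previous integer is 664 - 1 = 663

DCLXIII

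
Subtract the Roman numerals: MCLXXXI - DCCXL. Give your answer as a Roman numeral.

MCLXXXI = 1181
DCCXL = 740
1181 - 740 = 441

CDXLI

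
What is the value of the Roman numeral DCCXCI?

DCCXCI: D=500, C=100, C=100, XC=90, I=1
500 + 100 + 100 + 90 + 1 = 791

791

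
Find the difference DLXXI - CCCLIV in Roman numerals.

DLXXI = 571
CCCLIV = 354
571 - 354 = 217

CCXVII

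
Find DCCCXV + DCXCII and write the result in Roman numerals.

DCCCXV = 815
DCXCII = 692
815 + 692 = 1507

MDVII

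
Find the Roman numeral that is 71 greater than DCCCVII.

DCCCVII = 807
807 + 71 = 878

DCCCLXXVIII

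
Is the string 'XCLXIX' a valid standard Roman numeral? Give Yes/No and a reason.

'XCLXIX': X (position 1) comes before the larger symbol L (position 3) without being directly in front of it as a subtractive pair; apart from IV, IX, XL, XC, CD and CM, symbols must go from largest to smallest

No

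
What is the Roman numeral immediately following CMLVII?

CMLVII = 957, so the next integer is 957 + 1 = 958

CMLVIII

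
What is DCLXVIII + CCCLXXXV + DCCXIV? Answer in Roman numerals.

DCLXVIII = 668, CCCLXXXV = 385, DCCXIV = 714
668 + 385 = 1053
1053 + 714 = 1767

MDCCLXVII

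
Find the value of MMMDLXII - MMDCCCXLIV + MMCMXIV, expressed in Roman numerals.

MMMDLXII = 3562, MMDCCCXLIV = 2844, MMCMXIV = 2914
3562 - 2844 = 718
718 + 2914 = 3632

MMMDCXXXII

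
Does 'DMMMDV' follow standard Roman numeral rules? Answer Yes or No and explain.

'DMMMDV': D should not appear more than once

No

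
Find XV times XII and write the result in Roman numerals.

XV = 15
XII = 12
15 × 12 = 180

CLXXX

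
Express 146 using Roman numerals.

Convert 146 to Roman numerals:
  146 contains 1×100 (C)
  46 contains 1×40 (XL)
  6 contains 1×5 (V)
  1 contains 1×1 (I)

CXLVI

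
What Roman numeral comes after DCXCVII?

DCXCVII = 697; next is 698

DCXCVIII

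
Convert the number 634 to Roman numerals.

Convert 634 to Roman numerals:
  634 contains 1×500 (D)
  134 contains 1×100 (C)
  34 contains 3×10 (XXX)
  4 contains 1×4 (IV)

DCXXXIV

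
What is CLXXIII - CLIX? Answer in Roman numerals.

CLXXIII = 173
CLIX = 159
173 - 159 = 14

XIV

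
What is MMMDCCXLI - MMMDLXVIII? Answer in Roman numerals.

MMMDCCXLI = 3741
MMMDLXVIII = 3568
3741 - 3568 = 173

CLXXIII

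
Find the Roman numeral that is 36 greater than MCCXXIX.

MCCXXIX = 1229
1229 + 36 = 1265

MCCLXV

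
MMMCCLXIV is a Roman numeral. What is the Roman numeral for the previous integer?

MMMCCLXIV = 3264, so the previous integer is 3264 - 1 = 3263

MMMCCLXIII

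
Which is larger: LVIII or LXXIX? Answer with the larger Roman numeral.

LVIII = 58
LXXIX = 79
79 is larger

LXXIX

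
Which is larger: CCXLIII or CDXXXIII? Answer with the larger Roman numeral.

CCXLIII = 243
CDXXXIII = 433
433 is larger

CDXXXIII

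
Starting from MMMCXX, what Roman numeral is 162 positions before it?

MMMCXX = 3120
3120 - 162 = 2958

MMCMLVIII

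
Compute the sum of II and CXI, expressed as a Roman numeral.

II = 2
CXI = 111
2 + 111 = 113

CXIII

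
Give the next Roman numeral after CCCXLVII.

CCCXLVII = 347, so the next integer is 347 + 1 = 348

CCCXLVIII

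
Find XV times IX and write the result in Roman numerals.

XV = 15
IX = 9
15 × 9 = 135

CXXXV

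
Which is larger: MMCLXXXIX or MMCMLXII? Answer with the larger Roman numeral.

MMCLXXXIX = 2189
MMCMLXII = 2962
2962 is larger

MMCMLXII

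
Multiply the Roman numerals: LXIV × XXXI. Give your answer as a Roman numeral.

LXIV = 64
XXXI = 31
64 × 31 = 1984

MCMLXXXIV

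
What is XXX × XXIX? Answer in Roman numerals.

XXX = 30
XXIX = 29
30 × 29 = 870

DCCCLXX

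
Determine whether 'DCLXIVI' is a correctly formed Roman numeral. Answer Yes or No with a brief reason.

'DCLXIVI': I cannot come right after the subtractive pair IV: once I is subtracted in IV, the next symbol must be smaller than I

No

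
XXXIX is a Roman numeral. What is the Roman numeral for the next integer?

XXXIX = 39; next is 40

XL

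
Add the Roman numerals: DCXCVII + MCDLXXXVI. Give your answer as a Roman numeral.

DCXCVII = 697
MCDLXXXVI = 1486
697 + 1486 = 2183

MMCLXXXIII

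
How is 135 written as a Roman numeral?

Convert 135 to Roman numerals:
  135 contains 1×100 (C)
  35 contains 3×10 (XXX)
  5 contains 1×5 (V)

CXXXV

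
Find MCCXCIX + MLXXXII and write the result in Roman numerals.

MCCXCIX = 1299
MLXXXII = 1082
1299 + 1082 = 2381

MMCCCLXXXI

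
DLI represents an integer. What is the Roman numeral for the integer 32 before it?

DLI = 551
551 - 32 = 519

DXIX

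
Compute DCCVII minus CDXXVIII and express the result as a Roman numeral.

DCCVII = 707
CDXXVIII = 428
707 - 428 = 279

CCLXXIX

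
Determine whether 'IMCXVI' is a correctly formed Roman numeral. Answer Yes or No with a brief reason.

'IMCXVI': Invalid subtractive combination: IM

No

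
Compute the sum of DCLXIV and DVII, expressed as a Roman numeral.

DCLXIV = 664
DVII = 507
664 + 507 = 1171

MCLXXI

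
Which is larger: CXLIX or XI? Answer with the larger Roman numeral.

CXLIX = 149
XI = 11
149 is larger

CXLIX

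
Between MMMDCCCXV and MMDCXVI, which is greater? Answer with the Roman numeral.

MMMDCCCXV = 3815
MMDCXVI = 2616
3815 is larger

MMMDCCCXV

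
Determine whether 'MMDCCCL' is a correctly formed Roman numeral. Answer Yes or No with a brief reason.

'MMDCCCL': Check the rules: uses only the symbols I, V, X, L, C, D, M; no symbol is repeated more than three times in a row; V, L and D each appear at most once; no smaller symbol precedes a larger one (values never increase from left to right). Value: M (1000) + M (1000) + D (500) + C (100) + C (100) + C (100) + L (50) = 2850. So it is a valid standard Roman numeral.

Yes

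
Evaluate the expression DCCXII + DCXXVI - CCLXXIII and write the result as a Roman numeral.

DCCXII = 712, DCXXVI = 626, CCLXXIII = 273
712 + 626 = 1338
1338 - 273 = 1065

MLXV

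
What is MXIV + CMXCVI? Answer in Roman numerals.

MXIV = 1014
CMXCVI = 996
1014 + 996 = 2010

MMX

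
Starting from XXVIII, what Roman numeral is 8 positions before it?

XXVIII = 28
28 - 8 = 20

XX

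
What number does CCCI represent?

CCCI: C=100, C=100, C=100, I=1
100 + 100 + 100 + 1 = 301

301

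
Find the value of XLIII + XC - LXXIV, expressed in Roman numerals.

XLIII = 43, XC = 90, LXXIV = 74
43 + 90 = 133
133 - 74 = 59

LIX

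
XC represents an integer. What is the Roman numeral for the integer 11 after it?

XC = 90
90 + 11 = 101

CI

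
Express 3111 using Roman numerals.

Convert 3111 to Roman numerals:
  3111 contains 3×1000 (MMM)
  111 contains 1×100 (C)
  11 contains 1×10 (X)
  1 contains 1×1 (I)

MMMCXI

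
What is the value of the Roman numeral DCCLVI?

DCCLVI: D=500, C=100, C=100, L=50, V=5, I=1
500 + 100 + 100 + 50 + 5 + 1 = 756

756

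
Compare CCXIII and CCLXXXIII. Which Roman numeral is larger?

CCXIII = 213
CCLXXXIII = 283
283 is larger

CCLXXXIII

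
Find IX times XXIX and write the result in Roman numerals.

IX = 9
XXIX = 29
9 × 29 = 261

CCLXI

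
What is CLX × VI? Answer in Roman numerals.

CLX = 160
VI = 6
160 × 6 = 960

CMLX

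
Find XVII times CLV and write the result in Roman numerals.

XVII = 17
CLV = 155
17 × 155 = 2635

MMDCXXXV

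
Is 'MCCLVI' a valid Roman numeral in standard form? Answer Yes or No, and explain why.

'MCCLVI': Check the rules: uses only the symbols I, V, X, L, C, D, M; no symbol is repeated more than three times in a row; V, L and D each appear at most once; no smaller symbol precedes a larger one (values never increase from left to right). Value: M (1000) + C (100) + C (100) + L (50) + V (5) + I (1) = 1256. So it is a valid standard Roman numeral.

Yes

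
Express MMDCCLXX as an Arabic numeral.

MMDCCLXX: M=1000, M=1000, D=500, C=100, C=100, L=50, X=10, X=10
1000 + 1000 + 500 + 100 + 100 + 50 + 10 + 10 = 2770

2770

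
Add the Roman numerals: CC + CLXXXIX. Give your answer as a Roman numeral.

CC = 200
CLXXXIX = 189
200 + 189 = 389

CCCLXXXIX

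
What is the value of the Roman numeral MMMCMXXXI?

MMMCMXXXI: M=1000, M=1000, M=1000, CM=900, X=10, X=10, X=10, I=1
1000 + 1000 + 1000 + 900 + 10 + 10 + 10 + 1 = 3931

3931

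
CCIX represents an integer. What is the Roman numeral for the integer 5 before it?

CCIX = 209
209 - 5 = 204

CCIV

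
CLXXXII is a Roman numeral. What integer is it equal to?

CLXXXII: C=100, L=50, X=10, X=10, X=10, I=1, I=1
100 + 50 + 10 + 10 + 10 + 1 + 1 = 182

182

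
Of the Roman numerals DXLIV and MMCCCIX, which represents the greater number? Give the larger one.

DXLIV = 544
MMCCCIX = 2309
2309 is larger

MMCCCIX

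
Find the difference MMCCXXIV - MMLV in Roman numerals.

MMCCXXIV = 2224
MMLV = 2055
2224 - 2055 = 169

CLXIX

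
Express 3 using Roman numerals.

Convert 3 to Roman numerals:
  3 contains 3×1 (III)

III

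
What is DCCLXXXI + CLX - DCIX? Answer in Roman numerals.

DCCLXXXI = 781, CLX = 160, DCIX = 609
781 + 160 = 941
941 - 609 = 332

CCCXXXII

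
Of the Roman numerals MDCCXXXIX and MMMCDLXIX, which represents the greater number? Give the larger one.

MDCCXXXIX = 1739
MMMCDLXIX = 3469
3469 is larger

MMMCDLXIX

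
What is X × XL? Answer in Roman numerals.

X = 10
XL = 40
10 × 40 = 400

CD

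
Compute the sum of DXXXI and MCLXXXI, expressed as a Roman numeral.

DXXXI = 531
MCLXXXI = 1181
531 + 1181 = 1712

MDCCXII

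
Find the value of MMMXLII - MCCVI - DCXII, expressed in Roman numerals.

MMMXLII = 3042, MCCVI = 1206, DCXII = 612
3042 - 1206 = 1836
1836 - 612 = 1224

MCCXXIV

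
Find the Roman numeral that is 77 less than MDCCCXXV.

MDCCCXXV = 1825
1825 - 77 = 1748

MDCCXLVIII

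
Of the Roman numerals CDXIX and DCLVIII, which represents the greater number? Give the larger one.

CDXIX = 419
DCLVIII = 658
658 is larger

DCLVIII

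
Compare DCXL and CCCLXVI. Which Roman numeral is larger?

DCXL = 640
CCCLXVI = 366
640 is larger

DCXL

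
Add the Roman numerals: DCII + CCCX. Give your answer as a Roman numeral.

DCII = 602
CCCX = 310
602 + 310 = 912

CMXII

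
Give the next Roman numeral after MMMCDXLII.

MMMCDXLII = 3442; next is 3443

MMMCDXLIII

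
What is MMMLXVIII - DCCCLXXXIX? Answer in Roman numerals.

MMMLXVIII = 3068
DCCCLXXXIX = 889
3068 - 889 = 2179

MMCLXXIX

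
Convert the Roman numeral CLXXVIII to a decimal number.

CLXXVIII: C=100, L=50, X=10, X=10, V=5, I=1, I=1, I=1
100 + 50 + 10 + 10 + 5 + 1 + 1 + 1 = 178

178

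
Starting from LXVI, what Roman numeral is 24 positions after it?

LXVI = 66
66 + 24 = 90

XC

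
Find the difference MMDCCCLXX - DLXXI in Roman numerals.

MMDCCCLXX = 2870
DLXXI = 571
2870 - 571 = 2299

MMCCXCIX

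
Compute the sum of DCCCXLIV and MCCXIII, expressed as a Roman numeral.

DCCCXLIV = 844
MCCXIII = 1213
844 + 1213 = 2057

MMLVII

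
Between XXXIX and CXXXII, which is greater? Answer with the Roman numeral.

XXXIX = 39
CXXXII = 132
132 is larger

CXXXII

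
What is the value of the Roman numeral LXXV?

LXXV: L=50, X=10, X=10, V=5
50 + 10 + 10 + 5 = 75

75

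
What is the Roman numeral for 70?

Convert 70 to Roman numerals:
  70 contains 1×50 (L)
  20 contains 2×10 (XX)

LXX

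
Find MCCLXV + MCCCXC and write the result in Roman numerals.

MCCLXV = 1265
MCCCXC = 1390
1265 + 1390 = 2655

MMDCLV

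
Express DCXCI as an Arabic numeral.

DCXCI: D=500, C=100, XC=90, I=1
500 + 100 + 90 + 1 = 691

691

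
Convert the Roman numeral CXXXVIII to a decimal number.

CXXXVIII: C=100, X=10, X=10, X=10, V=5, I=1, I=1, I=1
100 + 10 + 10 + 10 + 5 + 1 + 1 + 1 = 138

138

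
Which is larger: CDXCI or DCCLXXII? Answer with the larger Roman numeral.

CDXCI = 491
DCCLXXII = 772
772 is larger

DCCLXXII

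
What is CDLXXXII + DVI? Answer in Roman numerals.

CDLXXXII = 482
DVI = 506
482 + 506 = 988

CMLXXXVIII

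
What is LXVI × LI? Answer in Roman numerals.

LXVI = 66
LI = 51
66 × 51 = 3366

MMMCCCLXVI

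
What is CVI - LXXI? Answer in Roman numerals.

CVI = 106
LXXI = 71
106 - 71 = 35

XXXV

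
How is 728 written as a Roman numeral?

Convert 728 to Roman numerals:
  728 contains 1×500 (D)
  228 contains 2×100 (CC)
  28 contains 2×10 (XX)
  8 contains 1×5 (V)
  3 contains 3×1 (III)

DCCXXVIII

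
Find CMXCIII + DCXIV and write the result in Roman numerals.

CMXCIII = 993
DCXIV = 614
993 + 614 = 1607

MDCVII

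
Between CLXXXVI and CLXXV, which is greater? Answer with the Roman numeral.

CLXXXVI = 186
CLXXV = 175
186 is larger

CLXXXVI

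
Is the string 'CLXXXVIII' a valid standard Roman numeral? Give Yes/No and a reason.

'CLXXXVIII': Check the rules: uses only the symbols I, V, X, L, C, D, M; no symbol is repeated more than three times in a row; V, L and D each appear at most once; no smaller symbol precedes a larger one (values never increase from left to right). Value: C (100) + L (50) + X (10) + X (10) + X (10) + V (5) + I (1) + I (1) + I (1) = 188. So it is a valid standard Roman numeral.

Yes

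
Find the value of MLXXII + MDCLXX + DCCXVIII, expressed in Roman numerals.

MLXXII = 1072, MDCLXX = 1670, DCCXVIII = 718
1072 + 1670 = 2742
2742 + 718 = 3460

MMMCDLX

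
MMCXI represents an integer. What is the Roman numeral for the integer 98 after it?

MMCXI = 2111
2111 + 98 = 2209

MMCCIX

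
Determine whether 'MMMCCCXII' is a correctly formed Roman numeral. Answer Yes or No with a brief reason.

'MMMCCCXII': Check the rules: uses only the symbols I, V, X, L, C, D, M; no symbol is repeated more than three times in a row; V, L and D each appear at most once; no smaller symbol precedes a larger one (values never increase from left to right). Value: M (1000) + M (1000) + M (1000) + C (100) + C (100) + C (100) + X (10) + I (1) + I (1) = 3312. So it is a valid standard Roman numeral.

Yes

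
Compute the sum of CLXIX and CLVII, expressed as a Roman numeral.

CLXIX = 169
CLVII = 157
169 + 157 = 326

CCCXXVI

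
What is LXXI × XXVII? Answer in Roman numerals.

LXXI = 71
XXVII = 27
71 × 27 = 1917

MCMXVII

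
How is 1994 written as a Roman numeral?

Convert 1994 to Roman numerals:
  1994 contains 1×1000 (M)
  994 contains 1×900 (CM)
  94 contains 1×90 (XC)
  4 contains 1×4 (IV)

MCMXCIV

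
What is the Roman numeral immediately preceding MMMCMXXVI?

MMMCMXXVI = 3926; previous is 3925

MMMCMXXV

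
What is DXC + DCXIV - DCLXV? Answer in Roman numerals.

DXC = 590, DCXIV = 614, DCLXV = 665
590 + 614 = 1204
1204 - 665 = 539

DXXXIX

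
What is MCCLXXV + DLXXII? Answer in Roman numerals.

MCCLXXV = 1275
DLXXII = 572
1275 + 572 = 1847

MDCCCXLVII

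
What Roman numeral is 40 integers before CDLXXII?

CDLXXII = 472
472 - 40 = 432

CDXXXII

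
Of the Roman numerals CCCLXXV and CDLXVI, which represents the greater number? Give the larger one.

CCCLXXV = 375
CDLXVI = 466
466 is larger

CDLXVI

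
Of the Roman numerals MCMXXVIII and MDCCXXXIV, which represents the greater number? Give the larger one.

MCMXXVIII = 1928
MDCCXXXIV = 1734
1928 is larger

MCMXXVIII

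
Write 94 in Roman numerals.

Convert 94 to Roman numerals:
  94 contains 1×90 (XC)
  4 contains 1×4 (IV)

XCIV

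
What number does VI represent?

VI: V=5, I=1
5 + 1 = 6

6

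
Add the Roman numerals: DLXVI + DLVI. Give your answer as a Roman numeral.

DLXVI = 566
DLVI = 556
566 + 556 = 1122

MCXXII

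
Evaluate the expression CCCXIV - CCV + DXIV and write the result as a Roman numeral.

CCCXIV = 314, CCV = 205, DXIV = 514
314 - 205 = 109
109 + 514 = 623

DCXXIII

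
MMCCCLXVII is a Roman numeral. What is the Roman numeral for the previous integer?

MMCCCLXVII = 2367; previous is 2366

MMCCCLXVI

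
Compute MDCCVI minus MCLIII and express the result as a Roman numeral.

MDCCVI = 1706
MCLIII = 1153
1706 - 1153 = 553

DLIII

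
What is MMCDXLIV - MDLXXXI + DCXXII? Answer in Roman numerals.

MMCDXLIV = 2444, MDLXXXI = 1581, DCXXII = 622
2444 - 1581 = 863
863 + 622 = 1485

MCDLXXXV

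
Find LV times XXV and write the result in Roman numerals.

LV = 55
XXV = 25
55 × 25 = 1375

MCCCLXXV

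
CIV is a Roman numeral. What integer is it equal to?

CIV: C=100, IV=4
100 + 4 = 104

104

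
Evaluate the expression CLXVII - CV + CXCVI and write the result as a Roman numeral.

CLXVII = 167, CV = 105, CXCVI = 196
167 - 105 = 62
62 + 196 = 258

CCLVIII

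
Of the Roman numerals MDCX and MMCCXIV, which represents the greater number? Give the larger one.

MDCX = 1610
MMCCXIV = 2214
2214 is larger

MMCCXIV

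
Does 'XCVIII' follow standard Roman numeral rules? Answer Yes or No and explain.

'XCVIII': Check the rules: uses only the symbols I, V, X, L, C, D, M; no symbol is repeated more than three times in a row; V, L and D each appear at most once; the only place a smaller symbol precedes a larger one is the allowed subtractive pair XC, the symbol right after such a pair (if any) is smaller than the pair's first symbol, and otherwise the values never increase from left to right. Value: XC (90) + V (5) + I (1) + I (1) + I (1) = 98. So it is a valid standard Roman numeral.

Yes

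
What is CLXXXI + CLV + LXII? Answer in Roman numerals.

CLXXXI = 181, CLV = 155, LXII = 62
181 + 155 = 336
336 + 62 = 398

CCCXCVIII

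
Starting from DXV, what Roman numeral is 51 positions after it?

DXV = 515
515 + 51 = 566

DLXVI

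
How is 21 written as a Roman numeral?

Convert 21 to Roman numerals:
  21 contains 2×10 (XX)
  1 contains 1×1 (I)

XXI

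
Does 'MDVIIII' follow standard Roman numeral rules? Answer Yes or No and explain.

'MDVIIII': More than 3 consecutive I's

No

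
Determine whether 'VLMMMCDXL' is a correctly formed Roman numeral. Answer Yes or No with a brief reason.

'VLMMMCDXL': L should not appear more than once

No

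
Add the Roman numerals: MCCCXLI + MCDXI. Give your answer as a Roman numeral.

MCCCXLI = 1341
MCDXI = 1411
1341 + 1411 = 2752

MMDCCLII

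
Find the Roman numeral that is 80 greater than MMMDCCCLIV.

MMMDCCCLIV = 3854
3854 + 80 = 3934

MMMCMXXXIV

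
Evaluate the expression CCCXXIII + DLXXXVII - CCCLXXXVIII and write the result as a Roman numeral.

CCCXXIII = 323, DLXXXVII = 587, CCCLXXXVIII = 388
323 + 587 = 910
910 - 388 = 522

DXXII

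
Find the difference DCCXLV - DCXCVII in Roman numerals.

DCCXLV = 745
DCXCVII = 697
745 - 697 = 48

XLVIII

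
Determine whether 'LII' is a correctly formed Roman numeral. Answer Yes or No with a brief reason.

'LII': Check the rules: uses only the symbols I, V, X, L, C, D, M; no symbol is repeated more than three times in a row; V, L and D each appear at most once; no smaller symbol precedes a larger one (values never increase from left to right). Value: L (50) + I (1) + I (1) = 52. So it is a valid standard Roman numeral.

Yes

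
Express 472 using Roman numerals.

Convert 472 to Roman numerals:
  472 contains 1×400 (CD)
  72 contains 1×50 (L)
  22 contains 2×10 (XX)
  2 contains 2×1 (II)

CDLXXII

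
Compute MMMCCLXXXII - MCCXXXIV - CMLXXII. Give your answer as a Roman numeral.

MMMCCLXXXII = 3282, MCCXXXIV = 1234, CMLXXII = 972
3282 - 1234 = 2048
2048 - 972 = 1076

MLXXVI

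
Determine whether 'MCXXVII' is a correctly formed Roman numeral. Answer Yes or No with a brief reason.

'MCXXVII': Check the rules: uses only the symbols I, V, X, L, C, D, M; no symbol is repeated more than three times in a row; V, L and D each appear at most once; no smaller symbol precedes a larger one (values never increase from left to right). Value: M (1000) + C (100) + X (10) + X (10) + V (5) + I (1) + I (1) = 1127. So it is a valid standard Roman numeral.

Yes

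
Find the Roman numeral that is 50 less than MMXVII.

MMXVII = 2017
2017 - 50 = 1967

MCMLXVII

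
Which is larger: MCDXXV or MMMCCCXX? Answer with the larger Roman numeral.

MCDXXV = 1425
MMMCCCXX = 3320
3320 is larger

MMMCCCXX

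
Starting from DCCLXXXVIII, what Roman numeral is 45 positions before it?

DCCLXXXVIII = 788
788 - 45 = 743

DCCXLIII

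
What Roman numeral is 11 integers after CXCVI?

CXCVI = 196
196 + 11 = 207

CCVII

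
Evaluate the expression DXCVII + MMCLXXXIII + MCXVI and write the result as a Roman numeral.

DXCVII = 597, MMCLXXXIII = 2183, MCXVI = 1116
597 + 2183 = 2780
2780 + 1116 = 3896

MMMDCCCXCVI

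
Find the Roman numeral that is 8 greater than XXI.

XXI = 21
21 + 8 = 29

XXIX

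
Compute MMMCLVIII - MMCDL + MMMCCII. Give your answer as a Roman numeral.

MMMCLVIII = 3158, MMCDL = 2450, MMMCCII = 3202
3158 - 2450 = 708
708 + 3202 = 3910

MMMCMX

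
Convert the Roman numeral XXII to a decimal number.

XXII: X=10, X=10, I=1, I=1
10 + 10 + 1 + 1 = 22

22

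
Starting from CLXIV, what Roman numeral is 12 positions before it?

CLXIV = 164
164 - 12 = 152

CLII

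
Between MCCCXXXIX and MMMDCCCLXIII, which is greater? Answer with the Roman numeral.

MCCCXXXIX = 1339
MMMDCCCLXIII = 3863
3863 is larger

MMMDCCCLXIII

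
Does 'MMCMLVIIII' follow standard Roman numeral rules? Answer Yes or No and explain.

'MMCMLVIIII': More than 3 consecutive I's

No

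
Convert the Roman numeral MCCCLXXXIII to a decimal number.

MCCCLXXXIII: M=1000, C=100, C=100, C=100, L=50, X=10, X=10, X=10, I=1, I=1, I=1
1000 + 100 + 100 + 100 + 50 + 10 + 10 + 10 + 1 + 1 + 1 = 1383

1383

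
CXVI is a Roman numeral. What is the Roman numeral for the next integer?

CXVI = 116, so the next integer is 116 + 1 = 117

CXVII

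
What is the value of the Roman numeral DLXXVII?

DLXXVII: D=500, L=50, X=10, X=10, V=5, I=1, I=1
500 + 50 + 10 + 10 + 5 + 1 + 1 = 577

577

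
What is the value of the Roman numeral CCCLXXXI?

CCCLXXXI: C=100, C=100, C=100, L=50, X=10, X=10, X=10, I=1
100 + 100 + 100 + 50 + 10 + 10 + 10 + 1 = 381

381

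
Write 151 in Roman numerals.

Convert 151 to Roman numerals:
  151 contains 1×100 (C)
  51 contains 1×50 (L)
  1 contains 1×1 (I)

CLI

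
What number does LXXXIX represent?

LXXXIX: L=50, X=10, X=10, X=10, IX=9
50 + 10 + 10 + 10 + 9 = 89

89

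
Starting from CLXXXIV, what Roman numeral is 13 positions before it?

CLXXXIV = 184
184 - 13 = 171

CLXXI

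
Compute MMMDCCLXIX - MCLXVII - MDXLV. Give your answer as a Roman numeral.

MMMDCCLXIX = 3769, MCLXVII = 1167, MDXLV = 1545
3769 - 1167 = 2602
2602 - 1545 = 1057

MLVII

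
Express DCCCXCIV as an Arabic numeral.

DCCCXCIV: D=500, C=100, C=100, C=100, XC=90, IV=4
500 + 100 + 100 + 100 + 90 + 4 = 894

894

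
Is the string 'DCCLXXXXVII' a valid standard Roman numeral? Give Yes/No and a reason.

'DCCLXXXXVII': More than 3 consecutive X's

No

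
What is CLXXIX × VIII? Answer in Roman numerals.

CLXXIX = 179
VIII = 8
179 × 8 = 1432

MCDXXXII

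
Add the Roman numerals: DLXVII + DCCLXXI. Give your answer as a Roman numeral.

DLXVII = 567
DCCLXXI = 771
567 + 771 = 1338

MCCCXXXVIII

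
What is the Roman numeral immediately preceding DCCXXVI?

DCCXXVI = 726; previous is 725

DCCXXV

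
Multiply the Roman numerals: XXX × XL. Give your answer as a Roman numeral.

XXX = 30
XL = 40
30 × 40 = 1200

MCC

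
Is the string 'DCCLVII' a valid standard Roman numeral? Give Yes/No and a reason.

'DCCLVII': Check the rules: uses only the symbols I, V, X, L, C, D, M; no symbol is repeated more than three times in a row; V, L and D each appear at most once; no smaller symbol precedes a larger one (values never increase from left to right). Value: D (500) + C (100) + C (100) + L (50) + V (5) + I (1) + I (1) = 757. So it is a valid standard Roman numeral.

Yes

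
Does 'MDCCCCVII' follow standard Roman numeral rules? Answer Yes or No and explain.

'MDCCCCVII': More than 3 consecutive C's

No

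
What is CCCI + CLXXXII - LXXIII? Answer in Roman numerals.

CCCI = 301, CLXXXII = 182, LXXIII = 73
301 + 182 = 483
483 - 73 = 410

CDX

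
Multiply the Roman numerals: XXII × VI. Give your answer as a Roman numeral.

XXII = 22
VI = 6
22 × 6 = 132

CXXXII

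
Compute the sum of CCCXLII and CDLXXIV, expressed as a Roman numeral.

CCCXLII = 342
CDLXXIV = 474
342 + 474 = 816

DCCCXVI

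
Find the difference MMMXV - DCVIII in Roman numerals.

MMMXV = 3015
DCVIII = 608
3015 - 608 = 2407

MMCDVII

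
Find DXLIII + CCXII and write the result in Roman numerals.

DXLIII = 543
CCXII = 212
543 + 212 = 755

DCCLV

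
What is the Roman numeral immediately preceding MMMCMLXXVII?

MMMCMLXXVII = 3977; previous is 3976

MMMCMLXXVI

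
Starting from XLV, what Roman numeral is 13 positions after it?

XLV = 45
45 + 13 = 58

LVIII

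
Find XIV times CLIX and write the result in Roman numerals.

XIV = 14
CLIX = 159
14 × 159 = 2226

MMCCXXVI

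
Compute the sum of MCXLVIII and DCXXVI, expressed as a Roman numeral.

MCXLVIII = 1148
DCXXVI = 626
1148 + 626 = 1774

MDCCLXXIV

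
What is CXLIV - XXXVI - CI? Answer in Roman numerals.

CXLIV = 144, XXXVI = 36, CI = 101
144 - 36 = 108
108 - 101 = 7

VII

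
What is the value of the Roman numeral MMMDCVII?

MMMDCVII: M=1000, M=1000, M=1000, D=500, C=100, V=5, I=1, I=1
1000 + 1000 + 1000 + 500 + 100 + 5 + 1 + 1 = 3607

3607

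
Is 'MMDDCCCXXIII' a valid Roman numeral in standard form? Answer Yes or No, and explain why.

'MMDDCCCXXIII': D should not appear more than once

No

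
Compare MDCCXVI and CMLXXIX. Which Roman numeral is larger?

MDCCXVI = 1716
CMLXXIX = 979
1716 is larger

MDCCXVI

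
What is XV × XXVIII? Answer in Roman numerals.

XV = 15
XXVIII = 28
15 × 28 = 420

CDXX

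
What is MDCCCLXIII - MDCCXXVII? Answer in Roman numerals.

MDCCCLXIII = 1863
MDCCXXVII = 1727
1863 - 1727 = 136

CXXXVI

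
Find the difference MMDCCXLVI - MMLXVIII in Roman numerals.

MMDCCXLVI = 2746
MMLXVIII = 2068
2746 - 2068 = 678

DCLXXVIII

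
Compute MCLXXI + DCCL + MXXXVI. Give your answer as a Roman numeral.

MCLXXI = 1171, DCCL = 750, MXXXVI = 1036
1171 + 750 = 1921
1921 + 1036 = 2957

MMCMLVII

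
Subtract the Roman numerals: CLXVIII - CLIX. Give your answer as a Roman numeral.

CLXVIII = 168
CLIX = 159
168 - 159 = 9

IX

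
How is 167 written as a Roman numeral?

Convert 167 to Roman numerals:
  167 contains 1×100 (C)
  67 contains 1×50 (L)
  17 contains 1×10 (X)
  7 contains 1×5 (V)
  2 contains 2×1 (II)

CLXVII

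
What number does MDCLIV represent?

MDCLIV: M=1000, D=500, C=100, L=50, IV=4
1000 + 500 + 100 + 50 + 4 = 1654

1654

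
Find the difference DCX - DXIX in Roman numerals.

DCX = 610
DXIX = 519
610 - 519 = 91

XCI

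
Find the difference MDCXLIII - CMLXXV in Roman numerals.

MDCXLIII = 1643
CMLXXV = 975
1643 - 975 = 668

DCLXVIII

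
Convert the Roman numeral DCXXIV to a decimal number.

DCXXIV: D=500, C=100, X=10, X=10, IV=4
500 + 100 + 10 + 10 + 4 = 624

624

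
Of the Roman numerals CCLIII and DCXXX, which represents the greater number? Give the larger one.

CCLIII = 253
DCXXX = 630
630 is larger

DCXXX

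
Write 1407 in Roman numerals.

Convert 1407 to Roman numerals:
  1407 contains 1×1000 (M)
  407 contains 1×400 (CD)
  7 contains 1×5 (V)
  2 contains 2×1 (II)

MCDVII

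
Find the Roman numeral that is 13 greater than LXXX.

LXXX = 80
80 + 13 = 93

XCIII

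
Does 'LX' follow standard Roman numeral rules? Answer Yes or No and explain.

'LX': Check the rules: uses only the symbols I, V, X, L, C, D, M; no symbol is repeated more than three times in a row; V, L and D each appear at most once; no smaller symbol precedes a larger one (values never increase from left to right). Value: L (50) + X (10) = 60. So it is a valid standard Roman numeral.

Yes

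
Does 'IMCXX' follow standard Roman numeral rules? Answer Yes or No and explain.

'IMCXX': Invalid subtractive combination: IM

No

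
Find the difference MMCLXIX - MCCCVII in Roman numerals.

MMCLXIX = 2169
MCCCVII = 1307
2169 - 1307 = 862

DCCCLXII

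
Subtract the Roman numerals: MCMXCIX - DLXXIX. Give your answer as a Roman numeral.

MCMXCIX = 1999
DLXXIX = 579
1999 - 579 = 1420

MCDXX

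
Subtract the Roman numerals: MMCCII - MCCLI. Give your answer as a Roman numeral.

MMCCII = 2202
MCCLI = 1251
2202 - 1251 = 951

CMLI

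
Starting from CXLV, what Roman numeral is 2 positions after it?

CXLV = 145
145 + 2 = 147

CXLVII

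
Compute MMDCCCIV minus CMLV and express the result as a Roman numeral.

MMDCCCIV = 2804
CMLV = 955
2804 - 955 = 1849

MDCCCXLIX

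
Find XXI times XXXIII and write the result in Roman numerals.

XXI = 21
XXXIII = 33
21 × 33 = 693

DCXCIII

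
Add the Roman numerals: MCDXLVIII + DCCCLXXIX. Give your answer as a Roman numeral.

MCDXLVIII = 1448
DCCCLXXIX = 879
1448 + 879 = 2327

MMCCCXXVII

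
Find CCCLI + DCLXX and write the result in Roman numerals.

CCCLI = 351
DCLXX = 670
351 + 670 = 1021

MXXI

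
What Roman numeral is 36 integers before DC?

DC = 600
600 - 36 = 564

DLXIV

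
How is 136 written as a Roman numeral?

Convert 136 to Roman numerals:
  136 contains 1×100 (C)
  36 contains 3×10 (XXX)
  6 contains 1×5 (V)
  1 contains 1×1 (I)

CXXXVI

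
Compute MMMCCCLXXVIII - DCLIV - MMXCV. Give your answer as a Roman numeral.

MMMCCCLXXVIII = 3378, DCLIV = 654, MMXCV = 2095
3378 - 654 = 2724
2724 - 2095 = 629

DCXXIX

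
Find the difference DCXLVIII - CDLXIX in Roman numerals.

DCXLVIII = 648
CDLXIX = 469
648 - 469 = 179

CLXXIX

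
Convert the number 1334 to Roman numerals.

Convert 1334 to Roman numerals:
  1334 contains 1×1000 (M)
  334 contains 3×100 (CCC)
  34 contains 3×10 (XXX)
  4 contains 1×4 (IV)

MCCCXXXIV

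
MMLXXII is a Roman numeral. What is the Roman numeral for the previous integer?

MMLXXII = 2072; previous is 2071

MMLXXI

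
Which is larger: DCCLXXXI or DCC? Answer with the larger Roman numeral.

DCCLXXXI = 781
DCC = 700
781 is larger

DCCLXXXI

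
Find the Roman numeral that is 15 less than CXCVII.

CXCVII = 197
197 - 15 = 182

CLXXXII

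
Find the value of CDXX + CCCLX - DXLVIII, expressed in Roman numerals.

CDXX = 420, CCCLX = 360, DXLVIII = 548
420 + 360 = 780
780 - 548 = 232

CCXXXII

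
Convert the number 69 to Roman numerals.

Convert 69 to Roman numerals:
  69 contains 1×50 (L)
  19 contains 1×10 (X)
  9 contains 1×9 (IX)

LXIX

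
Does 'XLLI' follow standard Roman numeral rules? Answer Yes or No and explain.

'XLLI': L should not appear more than once

No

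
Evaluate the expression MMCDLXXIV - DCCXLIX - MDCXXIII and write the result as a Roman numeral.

MMCDLXXIV = 2474, DCCXLIX = 749, MDCXXIII = 1623
2474 - 749 = 1725
1725 - 1623 = 102

CII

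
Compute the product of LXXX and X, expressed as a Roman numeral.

LXXX = 80
X = 10
80 × 10 = 800

DCCC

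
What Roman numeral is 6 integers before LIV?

LIV = 54
54 - 6 = 48

XLVIII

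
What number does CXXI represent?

CXXI: C=100, X=10, X=10, I=1
100 + 10 + 10 + 1 = 121

121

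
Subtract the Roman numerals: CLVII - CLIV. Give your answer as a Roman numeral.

CLVII = 157
CLIV = 154
157 - 154 = 3

III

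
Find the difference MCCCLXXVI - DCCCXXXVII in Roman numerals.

MCCCLXXVI = 1376
DCCCXXXVII = 837
1376 - 837 = 539

DXXXIX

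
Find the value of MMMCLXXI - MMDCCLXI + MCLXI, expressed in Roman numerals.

MMMCLXXI = 3171, MMDCCLXI = 2761, MCLXI = 1161
3171 - 2761 = 410
410 + 1161 = 1571

MDLXXI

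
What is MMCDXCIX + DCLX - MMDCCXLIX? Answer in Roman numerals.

MMCDXCIX = 2499, DCLX = 660, MMDCCXLIX = 2749
2499 + 660 = 3159
3159 - 2749 = 410

CDX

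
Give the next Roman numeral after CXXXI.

CXXXI = 131; next is 132

CXXXII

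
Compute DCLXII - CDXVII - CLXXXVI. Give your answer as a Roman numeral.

DCLXII = 662, CDXVII = 417, CLXXXVI = 186
662 - 417 = 245
245 - 186 = 59

LIX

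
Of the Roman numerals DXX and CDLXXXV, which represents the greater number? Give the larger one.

DXX = 520
CDLXXXV = 485
520 is larger

DXX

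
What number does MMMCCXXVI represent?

MMMCCXXVI: M=1000, M=1000, M=1000, C=100, C=100, X=10, X=10, V=5, I=1
1000 + 1000 + 1000 + 100 + 100 + 10 + 10 + 5 + 1 = 3226

3226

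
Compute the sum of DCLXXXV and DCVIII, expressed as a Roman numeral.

DCLXXXV = 685
DCVIII = 608
685 + 608 = 1293

MCCXCIII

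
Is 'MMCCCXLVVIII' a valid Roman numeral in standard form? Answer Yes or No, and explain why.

'MMCCCXLVVIII': V should not appear more than once

No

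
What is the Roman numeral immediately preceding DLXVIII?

DLXVIII = 568; previous is 567

DLXVII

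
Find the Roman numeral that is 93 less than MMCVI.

MMCVI = 2106
2106 - 93 = 2013

MMXIII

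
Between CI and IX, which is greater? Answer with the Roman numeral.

CI = 101
IX = 9
101 is larger

CI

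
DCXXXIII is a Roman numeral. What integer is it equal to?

DCXXXIII: D=500, C=100, X=10, X=10, X=10, I=1, I=1, I=1
500 + 100 + 10 + 10 + 10 + 1 + 1 + 1 = 633

633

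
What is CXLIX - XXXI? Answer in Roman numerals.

CXLIX = 149
XXXI = 31
149 - 31 = 118

CXVIII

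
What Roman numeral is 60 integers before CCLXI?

CCLXI = 261
261 - 60 = 201

CCI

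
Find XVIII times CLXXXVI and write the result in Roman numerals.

XVIII = 18
CLXXXVI = 186
18 × 186 = 3348

MMMCCCXLVIII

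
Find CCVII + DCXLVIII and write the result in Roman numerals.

CCVII = 207
DCXLVIII = 648
207 + 648 = 855

DCCCLV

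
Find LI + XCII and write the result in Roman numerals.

LI = 51
XCII = 92
51 + 92 = 143

CXLIII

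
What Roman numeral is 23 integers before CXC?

CXC = 190
190 - 23 = 167

CLXVII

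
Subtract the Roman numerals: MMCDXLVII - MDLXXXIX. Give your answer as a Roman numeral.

MMCDXLVII = 2447
MDLXXXIX = 1589
2447 - 1589 = 858

DCCCLVIII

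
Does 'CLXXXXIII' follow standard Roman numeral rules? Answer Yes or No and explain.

'CLXXXXIII': More than 3 consecutive X's

No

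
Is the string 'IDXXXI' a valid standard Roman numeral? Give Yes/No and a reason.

'IDXXXI': Invalid subtractive combination: ID

No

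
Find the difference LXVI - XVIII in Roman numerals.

LXVI = 66
XVIII = 18
66 - 18 = 48

XLVIII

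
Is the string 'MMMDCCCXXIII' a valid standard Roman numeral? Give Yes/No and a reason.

'MMMDCCCXXIII': Check the rules: uses only the symbols I, V, X, L, C, D, M; no symbol is repeated more than three times in a row; V, L and D each appear at most once; no smaller symbol precedes a larger one (values never increase from left to right). Value: M (1000) + M (1000) + M (1000) + D (500) + C (100) + C (100) + C (100) + X (10) + X (10) + I (1) + I (1) + I (1) = 3823. So it is a valid standard Roman numeral.

Yes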